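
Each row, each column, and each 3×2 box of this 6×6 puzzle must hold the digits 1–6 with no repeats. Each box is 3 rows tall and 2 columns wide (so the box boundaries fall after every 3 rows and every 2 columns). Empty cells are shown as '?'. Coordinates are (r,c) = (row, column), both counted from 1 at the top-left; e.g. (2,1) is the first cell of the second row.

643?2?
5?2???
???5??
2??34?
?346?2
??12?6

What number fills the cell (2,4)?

4

(1,4) = 1: row 1 has {2,3,4,6}; col 4 has {2,3,5,6}; box has {2,3,5} → only 1 remains.
(1,6) = 5: row 1 has {1,2,3,4,6}; col 6 has {2,6}; box has {2} → only 5 remains.
(2,2) = 1: row 2 has {2,5}; col 2 has {3,4}; box has {4,5,6} → only 1 remains.
(2,4) = 4: row 2 has {1,2,5}; col 4 has {1,2,3,5,6}; box has {1,2,3,5} → only 4 remains.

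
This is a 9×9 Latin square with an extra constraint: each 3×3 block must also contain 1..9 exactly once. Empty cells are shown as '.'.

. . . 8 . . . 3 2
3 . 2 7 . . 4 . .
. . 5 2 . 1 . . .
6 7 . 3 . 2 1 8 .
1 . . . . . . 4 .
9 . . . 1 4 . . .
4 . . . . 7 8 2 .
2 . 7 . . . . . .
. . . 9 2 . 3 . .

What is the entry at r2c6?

r1c1 = 7 (sole candidate).
r3c1 = 8 (sole candidate).
r4c3 = 4 (sole candidate).
r9c1 = 5 (sole candidate).
r2c9 = 8 (hidden single in row 2).
r3c5 = 3 (hidden single in row 3).
r3c2 = 4 (hidden single in row 3).
r1c5 = 4 (hidden single in row 1).
r9c9 = 4 (hidden single in row 9).
r8c4 = 4 (hidden single in row 8).
r9c8 = 7 (hidden single in row 9).
r7c4 = 1 (hidden single in column 4).
r5c5 = 7 (hidden single in column 5).
r8c5 = 8 (hidden single in column 5).
r9c6 = 6 (sole candidate).
r7c5 = 5 (sole candidate).
r8c6 = 3 (sole candidate).
r4c5 = 9 (sole candidate).
r4c9 = 5 (sole candidate).
r6c8 = 6 (sole candidate).
r2c5 = 6 (sole candidate).
r3c8 = 9 (sole candidate).
r6c4 = 5 (sole candidate).
r5c4 = 6 (sole candidate).
r5c6 = 8 (sole candidate).
r5c3 = 3 (sole candidate).
r5c9 = 9 (sole candidate).
r6c3 = 8 (sole candidate).
r7c9 = 6 (sole candidate).
r8c9 = 1 (sole candidate).
r9c3 = 1 (sole candidate).
r3c9 = 7 (sole candidate).
r5c7 = 2 (sole candidate).
r6c2 = 2 (sole candidate).
r6c7 = 7 (sole candidate).
r6c9 = 3 (sole candidate).
r7c3 = 9 (sole candidate).
r8c2 = 6 (sole candidate).
r8c8 = 5 (sole candidate).
r9c2 = 8 (sole candidate).
r1c3 = 6 (sole candidate).
r1c7 = 5 (sole candidate).
r2c8 = 1 (sole candidate).
r3c7 = 6 (sole candidate).
r5c2 = 5 (sole candidate).
r7c2 = 3 (sole candidate).
r8c7 = 9 (sole candidate).
r1c6 = 9 (sole candidate).
r2c2 = 9 (sole candidate).
r2c6 = 5: row 2 has {1,2,3,4,6,7,8,9}; col 6 has {1,2,3,4,6,7,8,9}; box has {1,2,3,4,6,7,8,9} → only 5 remains.

5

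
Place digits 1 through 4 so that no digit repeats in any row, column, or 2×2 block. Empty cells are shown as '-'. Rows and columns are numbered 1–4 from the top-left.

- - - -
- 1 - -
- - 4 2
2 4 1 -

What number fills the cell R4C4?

3

R3C2 = 3: row 3 has {2,4}; col 2 has {1,4}; box has {2,4} → only 3 remains.
R4C4 = 3: row 4 has {1,2,4}; col 4 has {2}; box has {1,2,4} → only 3 remains.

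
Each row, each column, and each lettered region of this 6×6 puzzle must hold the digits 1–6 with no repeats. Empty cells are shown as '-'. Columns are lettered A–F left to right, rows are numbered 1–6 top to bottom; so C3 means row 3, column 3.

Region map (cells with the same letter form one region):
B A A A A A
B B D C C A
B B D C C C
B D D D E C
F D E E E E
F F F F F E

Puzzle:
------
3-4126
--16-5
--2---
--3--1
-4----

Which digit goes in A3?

4

C1 = 5 (sole candidate).
B2 = 5 (sole candidate).
B3 = 2 (sole candidate).
B5 = 6 (sole candidate).
C6 = 6 (sole candidate).
F6 = 2 (sole candidate).
A3 = 4: row 3 has {1,2,5,6}; col 1 has {3}; region has {2,3,5} → only 4 remains.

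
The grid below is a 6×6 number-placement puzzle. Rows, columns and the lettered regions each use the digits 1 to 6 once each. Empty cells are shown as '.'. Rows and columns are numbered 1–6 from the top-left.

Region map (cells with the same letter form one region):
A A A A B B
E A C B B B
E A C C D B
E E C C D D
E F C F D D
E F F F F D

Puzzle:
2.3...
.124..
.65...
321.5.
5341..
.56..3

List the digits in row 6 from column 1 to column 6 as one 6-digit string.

r1c2 = 4: row 1 has {2,3}; col 2 has {1,2,3,5,6}; region has {1,2,3,6} → only 4 remains.
r1c4 = 5: row 1 has {2,3,4}; col 4 has {1,4}; region has {1,2,3,4,6} → only 5 remains.
r2c1 = 6: row 2 has {1,2,4}; col 1 has {2,3,5}; region has {2,3,5} → only 6 remains.
r2c5 = 3: row 2 has {1,2,4,6}; col 5 has {5}; region has {4} → only 3 remains.
r2c6 = 5: row 2 has {1,2,3,4,6}; col 6 has {3}; region has {3,4} → only 5 remains.
r3c4 = 3: row 3 has {5,6}; col 4 has {1,4,5}; region has {1,2,4,5} → only 3 remains.
r4c4 = 6: row 4 has {1,2,3,5}; col 4 has {1,3,4,5}; region has {1,2,3,4,5} → only 6 remains.
r4c6 = 4: row 4 has {1,2,3,5,6}; col 6 has {3,5}; region has {3,5} → only 4 remains.
r6c4 = 2: row 6 has {3,5,6}; col 4 has {1,3,4,5,6}; region has {1,3,5,6} → only 2 remains.
r6c5 = 4: row 6 has {2,3,5,6}; col 5 has {3,5}; region has {1,2,3,5,6} → only 4 remains.
r6c1 = 1: row 6 has {2,3,4,5,6}; col 1 has {2,3,5,6}; region has {2,3,5,6} → only 1 remains.

156243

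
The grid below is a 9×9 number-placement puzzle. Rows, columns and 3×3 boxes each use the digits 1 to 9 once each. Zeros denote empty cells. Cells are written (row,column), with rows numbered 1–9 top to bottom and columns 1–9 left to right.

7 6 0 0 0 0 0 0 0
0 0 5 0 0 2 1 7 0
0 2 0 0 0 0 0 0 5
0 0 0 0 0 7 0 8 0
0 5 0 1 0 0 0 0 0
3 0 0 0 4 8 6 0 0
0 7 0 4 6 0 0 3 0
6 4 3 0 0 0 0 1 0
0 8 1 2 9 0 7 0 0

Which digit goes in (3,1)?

(8,6) = 5: row 8 has {1,3,4,6}; col 6 has {2,7,8}; box has {2,4,6,9} → only 5 remains.
(9,1) = 5: row 9 has {1,2,7,8,9}; col 1 has {3,6,7}; box has {1,3,4,6,7,8} → only 5 remains.
(9,6) = 3: row 9 has {1,2,5,7,8,9}; col 6 has {2,5,7,8}; box has {2,4,5,6,9} → only 3 remains.
(7,6) = 1: row 7 has {3,4,6,7}; col 6 has {2,3,5,7,8}; box has {2,3,4,5,6,9} → only 1 remains.
(1,5) = 1: in row 1, 1 can only go here (every other open cell in that row sees a 1).
(1,4) = 5: in row 1, 5 can only go here (every other open cell in that row sees a 5).
(6,4) = 9: row 6 has {3,4,6,8}; col 4 has {1,2,4,5}; box has {1,4,7,8} → only 9 remains.
(5,6) = 6: row 5 has {1,5}; col 6 has {1,2,3,5,7,8}; box has {1,4,7,8,9} → only 6 remains.
(6,2) = 1: row 6 has {3,4,6,8,9}; col 2 has {2,4,5,6,7,8}; box has {3,5} → only 1 remains.
(4,2) = 9: row 4 has {7,8}; col 2 has {1,2,4,5,6,7,8}; box has {1,3,5} → only 9 remains.
(4,4) = 3: row 4 has {7,8,9}; col 4 has {1,2,4,5,9}; box has {1,4,6,7,8,9} → only 3 remains.
(5,5) = 2: row 5 has {1,5,6}; col 5 has {1,4,6,9}; box has {1,3,4,6,7,8,9} → only 2 remains.
(2,2) = 3: row 2 has {1,2,5,7}; col 2 has {1,2,4,5,6,7,8,9}; box has {2,5,6,7} → only 3 remains.
(2,5) = 8: row 2 has {1,2,3,5,7}; col 5 has {1,2,4,6,9}; box has {1,2,5} → only 8 remains.
(4,5) = 5: row 4 has {3,7,8,9}; col 5 has {1,2,4,6,8,9}; box has {1,2,3,4,6,7,8,9} → only 5 remains.
(8,5) = 7: row 8 has {1,3,4,5,6}; col 5 has {1,2,4,5,6,8,9}; box has {1,2,3,4,5,6,9} → only 7 remains.
(2,4) = 6: row 2 has {1,2,3,5,7,8}; col 4 has {1,2,3,4,5,9}; box has {1,2,5,8} → only 6 remains.
(3,4) = 7: row 3 has {2,5}; col 4 has {1,2,3,4,5,6,9}; box has {1,2,5,6,8} → only 7 remains.
(3,5) = 3: row 3 has {2,5,7}; col 5 has {1,2,4,5,6,7,8,9}; box has {1,2,5,6,7,8} → only 3 remains.
(8,4) = 8: row 8 has {1,3,4,5,6,7}; col 4 has {1,2,3,4,5,6,7,9}; box has {1,2,3,4,5,6,7,9} → only 8 remains.
(3,1) = 1: in row 3, 1 can only go here (every other open cell in that row sees a 1).

1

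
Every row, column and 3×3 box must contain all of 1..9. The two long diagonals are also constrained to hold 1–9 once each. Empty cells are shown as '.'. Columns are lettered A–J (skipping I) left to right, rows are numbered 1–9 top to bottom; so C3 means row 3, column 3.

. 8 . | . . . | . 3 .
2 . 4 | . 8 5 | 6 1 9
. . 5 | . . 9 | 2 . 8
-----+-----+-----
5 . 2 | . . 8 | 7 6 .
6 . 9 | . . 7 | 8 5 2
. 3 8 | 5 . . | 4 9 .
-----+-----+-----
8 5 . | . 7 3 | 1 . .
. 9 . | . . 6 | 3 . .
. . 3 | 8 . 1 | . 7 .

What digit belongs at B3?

G1 = 5: row 1 has {3,8}; col 7 has {1,2,3,4,6,7,8}; box has {1,2,3,6,8,9} → only 5 remains.
B2 = 7: row 2 has {1,2,4,5,6,8,9}; col 2 has {3,5,8,9}; box has {2,4,5,8}; main diagonal has {1,5} → only 7 remains.
D2 = 3: row 2 has {1,2,4,5,6,7,8,9}; col 4 has {5,8}; box has {5,8,9} → only 3 remains.
H3 = 4: row 3 has {2,5,8,9}; col 8 has {1,3,5,6,7,9}; box has {1,2,3,5,6,8,9} → only 4 remains.
F6 = 2: row 6 has {3,4,5,8,9}; col 6 has {1,3,5,6,7,8,9}; box has {5,7,8}; main diagonal has {1,5,7} → only 2 remains.
J6 = 1: row 6 has {2,3,4,5,8,9}; col 9 has {2,8,9}; box has {2,4,5,6,7,8,9} → only 1 remains.
C7 = 6: row 7 has {1,3,5,7,8}; col 3 has {2,3,4,5,8,9}; box has {3,5,8,9}; anti-diagonal has {1,2,5,8,9} → only 6 remains.
H7 = 2: row 7 has {1,3,5,6,7,8}; col 8 has {1,3,4,5,6,7,9}; box has {1,3,7} → only 2 remains.
J7 = 4: row 7 has {1,2,3,5,6,7,8}; col 9 has {1,2,8,9}; box has {1,2,3,7} → only 4 remains.
H8 = 8: row 8 has {3,6,9}; col 8 has {1,2,3,4,5,6,7,9}; box has {1,2,3,4,7}; main diagonal has {1,2,5,7} → only 8 remains.
J8 = 5: row 8 has {3,6,8,9}; col 9 has {1,2,4,8,9}; box has {1,2,3,4,7,8} → only 5 remains.
A9 = 4: row 9 has {1,3,7,8}; col 1 has {2,5,6,8}; box has {3,5,6,8,9}; anti-diagonal has {1,2,5,6,8,9} → only 4 remains.
B9 = 2: row 9 has {1,3,4,7,8}; col 2 has {3,5,7,8,9}; box has {3,4,5,6,8,9} → only 2 remains.
G9 = 9: row 9 has {1,2,3,4,7,8}; col 7 has {1,2,3,4,5,6,7,8}; box has {1,2,3,4,5,7,8} → only 9 remains.
J9 = 6: row 9 has {1,2,3,4,7,8,9}; col 9 has {1,2,4,5,8,9}; box has {1,2,3,4,5,7,8,9}; main diagonal has {1,2,5,7,8} → only 6 remains.
A1 = 9: row 1 has {3,5,8}; col 1 has {2,4,5,6,8}; box has {2,4,5,7,8}; main diagonal has {1,2,5,6,7,8} → only 9 remains.
C1 = 1: row 1 has {3,5,8,9}; col 3 has {2,3,4,5,6,8,9}; box has {2,4,5,7,8,9} → only 1 remains.
F1 = 4: row 1 has {1,3,5,8,9}; col 6 has {1,2,3,5,6,7,8,9}; box has {3,5,8,9} → only 4 remains.
J1 = 7: row 1 has {1,3,4,5,8,9}; col 9 has {1,2,4,5,6,8,9}; box has {1,2,3,4,5,6,8,9}; anti-diagonal has {1,2,4,5,6,8,9} → only 7 remains.
A3 = 3: row 3 has {2,4,5,8,9}; col 1 has {2,4,5,6,8,9}; box has {1,2,4,5,7,8,9} → only 3 remains.
B3 = 6: row 3 has {2,3,4,5,8,9}; col 2 has {2,3,5,7,8,9}; box has {1,2,3,4,5,7,8,9} → only 6 remains.

6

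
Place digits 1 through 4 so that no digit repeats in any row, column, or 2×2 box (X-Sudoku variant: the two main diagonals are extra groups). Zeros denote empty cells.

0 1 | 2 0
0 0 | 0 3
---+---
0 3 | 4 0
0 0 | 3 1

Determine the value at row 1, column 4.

row 1, column 1 = 3: row 1 has {1,2}; col 1 has {}; box has {1}; main diagonal has {1,4} → only 3 remains.
row 1, column 4 = 4: row 1 has {1,2,3}; col 4 has {1,3}; box has {2,3}; anti-diagonal has {3} → only 4 remains.

4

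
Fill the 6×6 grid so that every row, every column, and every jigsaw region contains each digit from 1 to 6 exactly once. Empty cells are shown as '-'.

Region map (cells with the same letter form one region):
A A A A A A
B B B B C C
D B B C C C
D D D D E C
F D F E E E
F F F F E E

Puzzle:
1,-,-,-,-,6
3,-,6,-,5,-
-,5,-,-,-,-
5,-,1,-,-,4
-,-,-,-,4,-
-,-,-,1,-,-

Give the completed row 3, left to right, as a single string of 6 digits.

452613

r5c6 = 1: in row 5, 1 can only go here (every other open cell in that row sees a 1).
r2c6 = 2: row 2 has {3,5,6}; col 6 has {1,4,6}; region has {4,5} → only 2 remains.
r3c6 = 3: row 3 has {5}; col 6 has {1,2,4,6}; region has {2,4,5} → only 3 remains.
r6c6 = 5: row 6 has {1}; col 6 has {1,2,3,4,6}; region has {1,4} → only 5 remains.
r2c4 = 4: row 2 has {2,3,5,6}; col 4 has {1}; region has {3,5,6} → only 4 remains.
r3c3 = 2: row 3 has {3,5}; col 3 has {1,6}; region has {3,4,5,6} → only 2 remains.
r3c4 = 6: row 3 has {2,3,5}; col 4 has {1,4}; region has {2,3,4,5} → only 6 remains.
r3c5 = 1: row 3 has {2,3,5,6}; col 5 has {4,5}; region has {2,3,4,5,6} → only 1 remains.
r2c2 = 1: row 2 has {2,3,4,5,6}; col 2 has {5}; region has {2,3,4,5,6} → only 1 remains.
r3c1 = 4: row 3 has {1,2,3,5,6}; col 1 has {1,3,5}; region has {1,5} → only 4 remains.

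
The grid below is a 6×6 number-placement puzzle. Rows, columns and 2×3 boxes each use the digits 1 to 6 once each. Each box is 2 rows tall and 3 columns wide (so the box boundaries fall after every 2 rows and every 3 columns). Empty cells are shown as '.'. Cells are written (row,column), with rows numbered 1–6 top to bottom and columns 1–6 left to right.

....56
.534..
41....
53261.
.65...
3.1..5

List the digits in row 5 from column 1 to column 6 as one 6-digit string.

265143

(1,3) = 4: row 1 has {5,6}; col 3 has {1,2,3,5}; box has {3,5} → only 4 remains.
(2,5) = 2: row 2 has {3,4,5}; col 5 has {1,5}; box has {4,5,6} → only 2 remains.
(2,6) = 1: row 2 has {2,3,4,5}; col 6 has {5,6}; box has {2,4,5,6} → only 1 remains.
(3,3) = 6: row 3 has {1,4}; col 3 has {1,2,3,4,5}; box has {1,2,3,4,5} → only 6 remains.
(3,5) = 3: row 3 has {1,4,6}; col 5 has {1,2,5}; box has {1,6} → only 3 remains.
(3,6) = 2: row 3 has {1,3,4,6}; col 6 has {1,5,6}; box has {1,3,6} → only 2 remains.
(4,6) = 4: row 4 has {1,2,3,5,6}; col 6 has {1,2,5,6}; box has {1,2,3,6} → only 4 remains.
(5,1) = 2: row 5 has {5,6}; col 1 has {3,4,5}; box has {1,3,5,6} → only 2 remains.
(5,5) = 4: row 5 has {2,5,6}; col 5 has {1,2,3,5}; box has {5} → only 4 remains.
(5,6) = 3: row 5 has {2,4,5,6}; col 6 has {1,2,4,5,6}; box has {4,5} → only 3 remains.
(6,2) = 4: row 6 has {1,3,5}; col 2 has {1,3,5,6}; box has {1,2,3,5,6} → only 4 remains.
(6,4) = 2: row 6 has {1,3,4,5}; col 4 has {4,6}; box has {3,4,5} → only 2 remains.
(6,5) = 6: row 6 has {1,2,3,4,5}; col 5 has {1,2,3,4,5}; box has {2,3,4,5} → only 6 remains.
(1,1) = 1: row 1 has {4,5,6}; col 1 has {2,3,4,5}; box has {3,4,5} → only 1 remains.
(1,2) = 2: row 1 has {1,4,5,6}; col 2 has {1,3,4,5,6}; box has {1,3,4,5} → only 2 remains.
(1,4) = 3: row 1 has {1,2,4,5,6}; col 4 has {2,4,6}; box has {1,2,4,5,6} → only 3 remains.
(2,1) = 6: row 2 has {1,2,3,4,5}; col 1 has {1,2,3,4,5}; box has {1,2,3,4,5} → only 6 remains.
(3,4) = 5: row 3 has {1,2,3,4,6}; col 4 has {2,3,4,6}; box has {1,2,3,4,6} → only 5 remains.
(5,4) = 1: row 5 has {2,3,4,5,6}; col 4 has {2,3,4,5,6}; box has {2,3,4,5,6} → only 1 remains.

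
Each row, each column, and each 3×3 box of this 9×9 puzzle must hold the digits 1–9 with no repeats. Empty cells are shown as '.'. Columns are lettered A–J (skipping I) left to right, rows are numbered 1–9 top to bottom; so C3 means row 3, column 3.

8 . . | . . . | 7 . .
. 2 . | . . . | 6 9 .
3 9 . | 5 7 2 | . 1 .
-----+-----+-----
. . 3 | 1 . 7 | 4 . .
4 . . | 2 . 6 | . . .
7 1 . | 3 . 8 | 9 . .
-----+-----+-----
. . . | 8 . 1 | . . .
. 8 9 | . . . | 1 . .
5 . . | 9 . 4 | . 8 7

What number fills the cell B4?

A2 = 1: row 2 has {2,6,9}; col 1 has {3,4,5,7,8}; box has {2,3,8,9} → only 1 remains.
D2 = 4: row 2 has {1,2,6,9}; col 4 has {1,2,3,5,8,9}; box has {2,5,7} → only 4 remains.
F2 = 3: row 2 has {1,2,4,6,9}; col 6 has {1,2,4,6,7,8}; box has {2,4,5,7} → only 3 remains.
G3 = 8: row 3 has {1,2,3,5,7,9}; col 7 has {1,4,6,7,9}; box has {1,6,7,9} → only 8 remains.
J3 = 4: row 3 has {1,2,3,5,7,8,9}; col 9 has {7}; box has {1,6,7,8,9} → only 4 remains.
B5 = 5: row 5 has {2,4,6}; col 2 has {1,2,8,9}; box has {1,3,4,7} → only 5 remains.
C5 = 8: row 5 has {2,4,5,6}; col 3 has {3,9}; box has {1,3,4,5,7} → only 8 remains.
E5 = 9: row 5 has {2,4,5,6,8}; col 5 has {7}; box has {1,2,3,6,7,8} → only 9 remains.
G5 = 3: row 5 has {2,4,5,6,8,9}; col 7 has {1,4,6,7,8,9}; box has {4,9} → only 3 remains.
H5 = 7: row 5 has {2,3,4,5,6,8,9}; col 8 has {1,8,9}; box has {3,4,9} → only 7 remains.
J5 = 1: row 5 has {2,3,4,5,6,7,8,9}; col 9 has {4,7}; box has {3,4,7,9} → only 1 remains.
F8 = 5: row 8 has {1,8,9}; col 6 has {1,2,3,4,6,7,8}; box has {1,4,8,9} → only 5 remains.
G9 = 2: row 9 has {4,5,7,8,9}; col 7 has {1,3,4,6,7,8,9}; box has {1,7,8} → only 2 remains.
D1 = 6: row 1 has {7,8}; col 4 has {1,2,3,4,5,8,9}; box has {2,3,4,5,7} → only 6 remains.
E1 = 1: row 1 has {6,7,8}; col 5 has {7,9}; box has {2,3,4,5,6,7} → only 1 remains.
F1 = 9: row 1 has {1,6,7,8}; col 6 has {1,2,3,4,5,6,7,8}; box has {1,2,3,4,5,6,7} → only 9 remains.
E2 = 8: row 2 has {1,2,3,4,6,9}; col 5 has {1,7,9}; box has {1,2,3,4,5,6,7,9} → only 8 remains.
J2 = 5: row 2 has {1,2,3,4,6,8,9}; col 9 has {1,4,7}; box has {1,4,6,7,8,9} → only 5 remains.
C3 = 6: row 3 has {1,2,3,4,5,7,8,9}; col 3 has {3,8,9}; box has {1,2,3,8,9} → only 6 remains.
B4 = 6: row 4 has {1,3,4,7}; col 2 has {1,2,5,8,9}; box has {1,3,4,5,7,8} → only 6 remains.

6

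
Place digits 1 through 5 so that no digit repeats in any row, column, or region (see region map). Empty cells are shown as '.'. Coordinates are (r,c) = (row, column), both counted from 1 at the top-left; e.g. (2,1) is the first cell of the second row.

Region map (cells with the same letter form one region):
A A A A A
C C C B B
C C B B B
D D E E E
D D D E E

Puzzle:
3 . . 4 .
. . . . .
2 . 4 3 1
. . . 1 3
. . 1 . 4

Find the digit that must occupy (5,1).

5

(3,2) = 5: row 3 has {1,2,3,4}; col 2 has {}; region has {2} → only 5 remains.
(5,1) = 5: row 5 has {1,4}; col 1 has {2,3}; region has {1} → only 5 remains.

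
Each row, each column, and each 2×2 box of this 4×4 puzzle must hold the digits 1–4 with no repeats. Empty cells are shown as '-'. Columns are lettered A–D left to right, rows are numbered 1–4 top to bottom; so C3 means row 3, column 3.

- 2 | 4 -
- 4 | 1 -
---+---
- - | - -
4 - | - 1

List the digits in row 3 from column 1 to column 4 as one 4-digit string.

2134

D1 = 3: row 1 has {2,4}; col 4 has {1}; box has {1,4} → only 3 remains.
A2 = 3: row 2 has {1,4}; col 1 has {4}; box has {2,4} → only 3 remains.
D2 = 2: row 2 has {1,3,4}; col 4 has {1,3}; box has {1,3,4} → only 2 remains.
D3 = 4: row 3 has {}; col 4 has {1,2,3}; box has {1} → only 4 remains.
B4 = 3: row 4 has {1,4}; col 2 has {2,4}; box has {4} → only 3 remains.
C4 = 2: row 4 has {1,3,4}; col 3 has {1,4}; box has {1,4} → only 2 remains.
A1 = 1: row 1 has {2,3,4}; col 1 has {3,4}; box has {2,3,4} → only 1 remains.
A3 = 2: row 3 has {4}; col 1 has {1,3,4}; box has {3,4} → only 2 remains.
B3 = 1: row 3 has {2,4}; col 2 has {2,3,4}; box has {2,3,4} → only 1 remains.
C3 = 3: row 3 has {1,2,4}; col 3 has {1,2,4}; box has {1,2,4} → only 3 remains.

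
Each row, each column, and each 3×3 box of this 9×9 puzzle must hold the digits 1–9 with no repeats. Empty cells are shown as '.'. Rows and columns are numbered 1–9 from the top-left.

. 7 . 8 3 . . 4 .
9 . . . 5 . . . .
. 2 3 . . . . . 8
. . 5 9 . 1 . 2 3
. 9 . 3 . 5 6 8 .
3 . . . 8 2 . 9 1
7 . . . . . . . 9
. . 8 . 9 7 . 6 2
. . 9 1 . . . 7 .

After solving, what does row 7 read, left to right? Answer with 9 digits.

R1C7 = 2: in row 1, 2 can only go here (every other open cell in that row sees a 2).
R1C6 = 9: in row 1, 9 can only go here (every other open cell in that row sees a 9).
R2C4 = 2: in row 2, 2 can only go here (every other open cell in that row sees a 2).
R2C2 = 8: in row 2, 8 can only go here (every other open cell in that row sees an 8).
R3C7 = 9: in row 3, 9 can only go here (every other open cell in that row sees a 9).
R4C1 = 8: in row 4, 8 can only go here (every other open cell in that row sees an 8).
R6C7 = 5: in row 6, 5 can only go here (every other open cell in that row sees a 5).
R3C5 = 1: in column 5, 1 can only go here (every other open cell in that column sees a 1).
R3C8 = 5: row 3 has {1,2,3,8,9}; col 8 has {2,4,6,7,8,9}; box has {2,4,8,9} → only 5 remains.
R1C9 = 6: row 1 has {2,3,4,7,8,9}; col 9 has {1,2,3,8,9}; box has {2,4,5,8,9} → only 6 remains.
R2C9 = 7: row 2 has {2,5,8,9}; col 9 has {1,2,3,6,8,9}; box has {2,4,5,6,8,9} → only 7 remains.
R5C9 = 4: row 5 has {3,5,6,8,9}; col 9 has {1,2,3,6,7,8,9}; box has {1,2,3,5,6,8,9} → only 4 remains.
R9C9 = 5: row 9 has {1,7,9}; col 9 has {1,2,3,4,6,7,8,9}; box has {2,6,7,9} → only 5 remains.
R1C3 = 1: row 1 has {2,3,4,6,7,8,9}; col 3 has {3,5,8,9}; box has {2,3,7,8,9} → only 1 remains.
R4C7 = 7: row 4 has {1,2,3,5,8,9}; col 7 has {2,5,6,9}; box has {1,2,3,4,5,6,8,9} → only 7 remains.
R5C5 = 7: row 5 has {3,4,5,6,8,9}; col 5 has {1,3,5,8,9}; box has {1,2,3,5,8,9} → only 7 remains.
R1C1 = 5: row 1 has {1,2,3,4,6,7,8,9}; col 1 has {3,7,8,9}; box has {1,2,3,7,8,9} → only 5 remains.
R5C3 = 2: row 5 has {3,4,5,6,7,8,9}; col 3 has {1,3,5,8,9}; box has {3,5,8,9} → only 2 remains.
R5C1 = 1: row 5 has {2,3,4,5,6,7,8,9}; col 1 has {3,5,7,8,9}; box has {2,3,5,8,9} → only 1 remains.
R8C1 = 4: row 8 has {2,6,7,8,9}; col 1 has {1,3,5,7,8,9}; box has {7,8,9} → only 4 remains.
R8C4 = 5: row 8 has {2,4,6,7,8,9}; col 4 has {1,2,3,8,9}; box has {1,7,9} → only 5 remains.
R3C1 = 6: row 3 has {1,2,3,5,8,9}; col 1 has {1,3,4,5,7,8,9}; box has {1,2,3,5,7,8,9} → only 6 remains.
R3C6 = 4: row 3 has {1,2,3,5,6,8,9}; col 6 has {1,2,5,7,9}; box has {1,2,3,5,8,9} → only 4 remains.
R7C3 = 6: row 7 has {7,9}; col 3 has {1,2,3,5,8,9}; box has {4,7,8,9} → only 6 remains.
R7C4 = 4: row 7 has {6,7,9}; col 4 has {1,2,3,5,8,9}; box has {1,5,7,9} → only 4 remains.
R7C5 = 2: row 7 has {4,6,7,9}; col 5 has {1,3,5,7,8,9}; box has {1,4,5,7,9} → only 2 remains.
R9C1 = 2: row 9 has {1,5,7,9}; col 1 has {1,3,4,5,6,7,8,9}; box has {4,6,7,8,9} → only 2 remains.
R9C2 = 3: row 9 has {1,2,5,7,9}; col 2 has {2,7,8,9}; box has {2,4,6,7,8,9} → only 3 remains.
R9C5 = 6: row 9 has {1,2,3,5,7,9}; col 5 has {1,2,3,5,7,8,9}; box has {1,2,4,5,7,9} → only 6 remains.
R9C6 = 8: row 9 has {1,2,3,5,6,7,9}; col 6 has {1,2,4,5,7,9}; box has {1,2,4,5,6,7,9} → only 8 remains.
R9C7 = 4: row 9 has {1,2,3,5,6,7,8,9}; col 7 has {2,5,6,7,9}; box has {2,5,6,7,9} → only 4 remains.
R2C3 = 4: row 2 has {2,5,7,8,9}; col 3 has {1,2,3,5,6,8,9}; box has {1,2,3,5,6,7,8,9} → only 4 remains.
R2C6 = 6: row 2 has {2,4,5,7,8,9}; col 6 has {1,2,4,5,7,8,9}; box has {1,2,3,4,5,8,9} → only 6 remains.
R3C4 = 7: row 3 has {1,2,3,4,5,6,8,9}; col 4 has {1,2,3,4,5,8,9}; box has {1,2,3,4,5,6,8,9} → only 7 remains.
R4C5 = 4: row 4 has {1,2,3,5,7,8,9}; col 5 has {1,2,3,5,6,7,8,9}; box has {1,2,3,5,7,8,9} → only 4 remains.
R6C3 = 7: row 6 has {1,2,3,5,8,9}; col 3 has {1,2,3,4,5,6,8,9}; box has {1,2,3,5,8,9} → only 7 remains.
R6C4 = 6: row 6 has {1,2,3,5,7,8,9}; col 4 has {1,2,3,4,5,7,8,9}; box has {1,2,3,4,5,7,8,9} → only 6 remains.
R7C6 = 3: row 7 has {2,4,6,7,9}; col 6 has {1,2,4,5,6,7,8,9}; box has {1,2,4,5,6,7,8,9} → only 3 remains.
R7C8 = 1: row 7 has {2,3,4,6,7,9}; col 8 has {2,4,5,6,7,8,9}; box has {2,4,5,6,7,9} → only 1 remains.
R8C2 = 1: row 8 has {2,4,5,6,7,8,9}; col 2 has {2,3,7,8,9}; box has {2,3,4,6,7,8,9} → only 1 remains.
R8C7 = 3: row 8 has {1,2,4,5,6,7,8,9}; col 7 has {2,4,5,6,7,9}; box has {1,2,4,5,6,7,9} → only 3 remains.
R2C7 = 1: row 2 has {2,4,5,6,7,8,9}; col 7 has {2,3,4,5,6,7,9}; box has {2,4,5,6,7,8,9} → only 1 remains.
R2C8 = 3: row 2 has {1,2,4,5,6,7,8,9}; col 8 has {1,2,4,5,6,7,8,9}; box has {1,2,4,5,6,7,8,9} → only 3 remains.
R4C2 = 6: row 4 has {1,2,3,4,5,7,8,9}; col 2 has {1,2,3,7,8,9}; box has {1,2,3,5,7,8,9} → only 6 remains.
R6C2 = 4: row 6 has {1,2,3,5,6,7,8,9}; col 2 has {1,2,3,6,7,8,9}; box has {1,2,3,5,6,7,8,9} → only 4 remains.
R7C2 = 5: row 7 has {1,2,3,4,6,7,9}; col 2 has {1,2,3,4,6,7,8,9}; box has {1,2,3,4,6,7,8,9} → only 5 remains.
R7C7 = 8: row 7 has {1,2,3,4,5,6,7,9}; col 7 has {1,2,3,4,5,6,7,9}; box has {1,2,3,4,5,6,7,9} → only 8 remains.

756423819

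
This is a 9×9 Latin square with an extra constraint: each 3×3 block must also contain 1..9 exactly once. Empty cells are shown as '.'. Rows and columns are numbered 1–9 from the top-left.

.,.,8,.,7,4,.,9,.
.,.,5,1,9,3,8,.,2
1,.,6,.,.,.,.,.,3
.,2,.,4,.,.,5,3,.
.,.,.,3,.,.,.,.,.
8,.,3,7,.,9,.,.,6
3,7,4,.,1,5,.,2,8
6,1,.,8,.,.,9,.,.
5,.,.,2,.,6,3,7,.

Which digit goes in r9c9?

r1c1 = 2: row 1 has {4,7,8,9}; col 1 has {1,3,5,6,8}; box has {1,5,6,8} → only 2 remains.
r1c2 = 3: row 1 has {2,4,7,8,9}; col 2 has {1,2,7}; box has {1,2,5,6,8} → only 3 remains.
r2c2 = 4: row 2 has {1,2,3,5,8,9}; col 2 has {1,2,3,7}; box has {1,2,3,5,6,8} → only 4 remains.
r2c8 = 6: row 2 has {1,2,3,4,5,8,9}; col 8 has {2,3,7,9}; box has {2,3,8,9} → only 6 remains.
r3c2 = 9: row 3 has {1,3,6}; col 2 has {1,2,3,4,7}; box has {1,2,3,4,5,6,8} → only 9 remains.
r3c4 = 5: row 3 has {1,3,6,9}; col 4 has {1,2,3,4,7,8}; box has {1,3,4,7,9} → only 5 remains.
r3c8 = 4: row 3 has {1,3,5,6,9}; col 8 has {2,3,6,7,9}; box has {2,3,6,8,9} → only 4 remains.
r6c2 = 5: row 6 has {3,6,7,8,9}; col 2 has {1,2,3,4,7,9}; box has {2,3,8} → only 5 remains.
r6c5 = 2: row 6 has {3,5,6,7,8,9}; col 5 has {1,7,9}; box has {3,4,7,9} → only 2 remains.
r6c8 = 1: row 6 has {2,3,5,6,7,8,9}; col 8 has {2,3,4,6,7,9}; box has {3,5,6} → only 1 remains.
r7c4 = 9: row 7 has {1,2,3,4,5,7,8}; col 4 has {1,2,3,4,5,7,8}; box has {1,2,5,6,8} → only 9 remains.
r7c7 = 6: row 7 has {1,2,3,4,5,7,8,9}; col 7 has {3,5,8,9}; box has {2,3,7,8,9} → only 6 remains.
r8c3 = 2: row 8 has {1,6,8,9}; col 3 has {3,4,5,6,8}; box has {1,3,4,5,6,7} → only 2 remains.
r8c6 = 7: row 8 has {1,2,6,8,9}; col 6 has {3,4,5,6,9}; box has {1,2,5,6,8,9} → only 7 remains.
r8c8 = 5: row 8 has {1,2,6,7,8,9}; col 8 has {1,2,3,4,6,7,9}; box has {2,3,6,7,8,9} → only 5 remains.
r8c9 = 4: row 8 has {1,2,5,6,7,8,9}; col 9 has {2,3,6,8}; box has {2,3,5,6,7,8,9} → only 4 remains.
r9c2 = 8: row 9 has {2,3,5,6,7}; col 2 has {1,2,3,4,5,7,9}; box has {1,2,3,4,5,6,7} → only 8 remains.
r9c3 = 9: row 9 has {2,3,5,6,7,8}; col 3 has {2,3,4,5,6,8}; box has {1,2,3,4,5,6,7,8} → only 9 remains.
r9c5 = 4: row 9 has {2,3,5,6,7,8,9}; col 5 has {1,2,7,9}; box has {1,2,5,6,7,8,9} → only 4 remains.
r9c9 = 1: row 9 has {2,3,4,5,6,7,8,9}; col 9 has {2,3,4,6,8}; box has {2,3,4,5,6,7,8,9} → only 1 remains.

1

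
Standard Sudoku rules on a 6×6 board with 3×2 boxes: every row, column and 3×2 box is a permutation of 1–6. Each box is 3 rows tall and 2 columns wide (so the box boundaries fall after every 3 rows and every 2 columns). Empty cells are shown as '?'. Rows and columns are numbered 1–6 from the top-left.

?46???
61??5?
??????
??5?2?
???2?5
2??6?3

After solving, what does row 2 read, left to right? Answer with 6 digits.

612354

r6c2 = 5: row 6 has {2,3,6}; col 2 has {1,4}; box has {2} → only 5 remains.
r1c6 = 2: in row 1, 2 can only go here (every other open cell in that row sees a 2).
r2c6 = 4: row 2 has {1,5,6}; col 6 has {2,3,5}; box has {2,5} → only 4 remains.
r2c4 = 3: row 2 has {1,4,5,6}; col 4 has {2,6}; box has {6} → only 3 remains.
r2c3 = 2: row 2 has {1,3,4,5,6}; col 3 has {5,6}; box has {3,6} → only 2 remains.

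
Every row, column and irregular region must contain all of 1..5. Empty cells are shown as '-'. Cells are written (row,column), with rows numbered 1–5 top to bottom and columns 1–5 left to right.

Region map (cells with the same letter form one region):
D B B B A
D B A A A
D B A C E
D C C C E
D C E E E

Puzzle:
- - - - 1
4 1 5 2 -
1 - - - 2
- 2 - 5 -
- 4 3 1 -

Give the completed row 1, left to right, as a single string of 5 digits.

(2,5) = 3: row 2 has {1,2,4,5}; col 5 has {1,2}; region has {1,2,5} → only 3 remains.
(3,3) = 4: row 3 has {1,2}; col 3 has {3,5}; region has {1,2,3,5} → only 4 remains.
(3,4) = 3: row 3 has {1,2,4}; col 4 has {1,2,5}; region has {2,4,5} → only 3 remains.
(4,1) = 3: row 4 has {2,5}; col 1 has {1,4}; region has {1,4} → only 3 remains.
(4,3) = 1: row 4 has {2,3,5}; col 3 has {3,4,5}; region has {2,3,4,5} → only 1 remains.
(4,5) = 4: row 4 has {1,2,3,5}; col 5 has {1,2,3}; region has {1,2,3} → only 4 remains.
(5,5) = 5: row 5 has {1,3,4}; col 5 has {1,2,3,4}; region has {1,2,3,4} → only 5 remains.
(1,3) = 2: row 1 has {1}; col 3 has {1,3,4,5}; region has {1} → only 2 remains.
(1,4) = 4: row 1 has {1,2}; col 4 has {1,2,3,5}; region has {1,2} → only 4 remains.
(3,2) = 5: row 3 has {1,2,3,4}; col 2 has {1,2,4}; region has {1,2,4} → only 5 remains.
(5,1) = 2: row 5 has {1,3,4,5}; col 1 has {1,3,4}; region has {1,3,4} → only 2 remains.
(1,1) = 5: row 1 has {1,2,4}; col 1 has {1,2,3,4}; region has {1,2,3,4} → only 5 remains.
(1,2) = 3: row 1 has {1,2,4,5}; col 2 has {1,2,4,5}; region has {1,2,4,5} → only 3 remains.

53241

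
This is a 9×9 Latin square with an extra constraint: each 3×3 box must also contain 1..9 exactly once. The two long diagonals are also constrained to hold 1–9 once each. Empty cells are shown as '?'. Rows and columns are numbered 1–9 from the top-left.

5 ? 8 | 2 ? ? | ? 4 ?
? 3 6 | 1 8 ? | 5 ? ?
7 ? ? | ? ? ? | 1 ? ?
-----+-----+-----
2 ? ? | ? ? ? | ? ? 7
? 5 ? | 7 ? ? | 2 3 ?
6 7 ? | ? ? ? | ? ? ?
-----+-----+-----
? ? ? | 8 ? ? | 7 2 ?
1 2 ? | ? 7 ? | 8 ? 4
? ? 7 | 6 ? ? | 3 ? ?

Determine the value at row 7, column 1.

row 1, column 2 = 1 (hidden single in row 1).
row 1, column 6 = 7 (hidden single in row 1).
row 2, column 9 = 2 (hidden single in row 2).
row 2, column 8 = 7 (hidden single in row 2).
row 3, column 3 = 2 (hidden single in row 3).
row 6, column 5 = 2 (hidden single in row 6).
row 8, column 8 = 6 (hidden single in row 8).
row 7, column 2 = 6 (hidden single in row 7).
row 9, column 6 = 2 (hidden single in row 9).
row 7, column 1 = 3: in column 1, 3 can only go here (every other open cell in that column sees a 3).

3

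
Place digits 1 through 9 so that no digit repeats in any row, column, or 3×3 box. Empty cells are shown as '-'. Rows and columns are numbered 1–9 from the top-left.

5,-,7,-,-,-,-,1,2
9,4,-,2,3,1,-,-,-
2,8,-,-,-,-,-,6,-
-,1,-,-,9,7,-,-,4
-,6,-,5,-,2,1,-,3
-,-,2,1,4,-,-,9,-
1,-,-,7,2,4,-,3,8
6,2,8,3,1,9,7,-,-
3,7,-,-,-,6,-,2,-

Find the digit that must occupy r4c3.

r1c2 = 3 (sole candidate).
r1c6 = 8 (sole candidate).
r2c3 = 6 (sole candidate).
r3c3 = 1 (sole candidate).
r3c6 = 5 (sole candidate).
r4c1 = 8 (sole candidate).
r4c4 = 6 (sole candidate).
r4c8 = 5 (sole candidate).
r5c5 = 8 (sole candidate).
r5c8 = 7 (sole candidate).
r6c1 = 7 (sole candidate).
r6c2 = 5 (sole candidate).
r6c6 = 3 (sole candidate).
r6c9 = 6 (sole candidate).
r7c2 = 9 (sole candidate).
r7c3 = 5 (sole candidate).
r7c7 = 6 (sole candidate).
r8c8 = 4 (sole candidate).
r8c9 = 5 (sole candidate).
r9c3 = 4 (sole candidate).
r9c4 = 8 (sole candidate).
r9c5 = 5 (sole candidate).
r9c7 = 9 (sole candidate).
r9c9 = 1 (sole candidate).
r1c5 = 6 (sole candidate).
r1c7 = 4 (sole candidate).
r2c8 = 8 (sole candidate).
r2c9 = 7 (sole candidate).
r3c5 = 7 (sole candidate).
r3c7 = 3 (sole candidate).
r3c9 = 9 (sole candidate).
r4c3 = 3: row 4 has {1,4,5,6,7,8,9}; col 3 has {1,2,4,5,6,7,8}; box has {1,2,5,6,7,8} → only 3 remains.

3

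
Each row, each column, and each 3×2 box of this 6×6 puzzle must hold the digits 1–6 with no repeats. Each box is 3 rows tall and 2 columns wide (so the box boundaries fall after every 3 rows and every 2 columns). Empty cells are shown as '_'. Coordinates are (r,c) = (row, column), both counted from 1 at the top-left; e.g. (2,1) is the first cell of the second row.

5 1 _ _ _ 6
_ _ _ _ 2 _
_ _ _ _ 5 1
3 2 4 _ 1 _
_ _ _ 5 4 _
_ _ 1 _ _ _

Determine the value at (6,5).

(1,5) = 3: row 1 has {1,5,6}; col 5 has {1,2,4,5}; box has {1,2,5,6} → only 3 remains.
(2,6) = 4: row 2 has {2}; col 6 has {1,6}; box has {1,2,3,5,6} → only 4 remains.
(4,4) = 6: row 4 has {1,2,3,4}; col 4 has {5}; box has {1,4,5} → only 6 remains.
(4,6) = 5: row 4 has {1,2,3,4,6}; col 6 has {1,4,6}; box has {1,4} → only 5 remains.
(5,2) = 6: row 5 has {4,5}; col 2 has {1,2}; box has {2,3} → only 6 remains.
(6,1) = 4: row 6 has {1}; col 1 has {3,5}; box has {2,3,6} → only 4 remains.
(6,2) = 5: row 6 has {1,4}; col 2 has {1,2,6}; box has {2,3,4,6} → only 5 remains.
(6,5) = 6: row 6 has {1,4,5}; col 5 has {1,2,3,4,5}; box has {1,4,5} → only 6 remains.

6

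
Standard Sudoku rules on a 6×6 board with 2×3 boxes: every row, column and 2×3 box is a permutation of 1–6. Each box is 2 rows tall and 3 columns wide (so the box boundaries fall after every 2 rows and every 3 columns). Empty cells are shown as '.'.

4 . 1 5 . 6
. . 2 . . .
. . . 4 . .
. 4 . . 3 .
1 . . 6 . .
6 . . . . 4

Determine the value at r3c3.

5

r1c2 = 3 (sole candidate).
r1c5 = 2 (sole candidate).
r2c1 = 5 (sole candidate).
r2c2 = 6 (sole candidate).
r4c1 = 2 (sole candidate).
r4c4 = 1 (sole candidate).
r4c6 = 5 (sole candidate).
r5c5 = 5 (sole candidate).
r6c5 = 1 (sole candidate).
r2c4 = 3 (sole candidate).
r2c5 = 4 (sole candidate).
r2c6 = 1 (sole candidate).
r3c1 = 3 (sole candidate).
r3c5 = 6 (sole candidate).
r3c6 = 2 (sole candidate).
r4c3 = 6 (sole candidate).
r5c2 = 2 (sole candidate).
r5c6 = 3 (sole candidate).
r6c2 = 5 (sole candidate).
r6c3 = 3 (sole candidate).
r6c4 = 2 (sole candidate).
r3c2 = 1 (sole candidate).
r3c3 = 5: row 3 has {1,2,3,4,6}; col 3 has {1,2,3,6}; box has {1,2,3,4,6} → only 5 remains.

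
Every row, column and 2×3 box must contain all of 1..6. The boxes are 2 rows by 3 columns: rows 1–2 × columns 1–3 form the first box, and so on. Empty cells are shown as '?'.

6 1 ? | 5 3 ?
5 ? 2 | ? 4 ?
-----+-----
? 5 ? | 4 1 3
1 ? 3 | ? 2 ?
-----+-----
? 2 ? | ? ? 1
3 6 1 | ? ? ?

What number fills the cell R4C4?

6

R1C3 = 4 (sole candidate).
R1C6 = 2 (sole candidate).
R2C2 = 3 (sole candidate).
R2C6 = 6 (sole candidate).
R3C1 = 2 (sole candidate).
R3C3 = 6 (sole candidate).
R4C2 = 4 (sole candidate).
R4C4 = 6: row 4 has {1,2,3,4}; col 4 has {4,5}; box has {1,2,3,4} → only 6 remains.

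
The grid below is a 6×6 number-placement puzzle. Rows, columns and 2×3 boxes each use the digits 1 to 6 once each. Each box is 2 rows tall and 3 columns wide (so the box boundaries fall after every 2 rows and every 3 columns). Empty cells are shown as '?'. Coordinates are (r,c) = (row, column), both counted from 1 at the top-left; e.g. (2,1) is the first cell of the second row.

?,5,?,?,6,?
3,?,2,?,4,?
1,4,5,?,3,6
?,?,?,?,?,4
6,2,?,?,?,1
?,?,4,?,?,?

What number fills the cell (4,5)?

1

(1,1) = 4: row 1 has {5,6}; col 1 has {1,3,6}; box has {2,3,5} → only 4 remains.
(1,3) = 1: row 1 has {4,5,6}; col 3 has {2,4,5}; box has {2,3,4,5} → only 1 remains.
(2,2) = 6: row 2 has {2,3,4}; col 2 has {2,4,5}; box has {1,2,3,4,5} → only 6 remains.
(2,6) = 5: row 2 has {2,3,4,6}; col 6 has {1,4,6}; box has {4,6} → only 5 remains.
(3,4) = 2: row 3 has {1,3,4,5,6}; col 4 has {}; box has {3,4,6} → only 2 remains.
(4,1) = 2: row 4 has {4}; col 1 has {1,3,4,6}; box has {1,4,5} → only 2 remains.
(4,2) = 3: row 4 has {2,4}; col 2 has {2,4,5,6}; box has {1,2,4,5} → only 3 remains.
(4,3) = 6: row 4 has {2,3,4}; col 3 has {1,2,4,5}; box has {1,2,3,4,5} → only 6 remains.
(5,3) = 3: row 5 has {1,2,6}; col 3 has {1,2,4,5,6}; box has {2,4,6} → only 3 remains.
(5,5) = 5: row 5 has {1,2,3,6}; col 5 has {3,4,6}; box has {1} → only 5 remains.
(6,1) = 5: row 6 has {4}; col 1 has {1,2,3,4,6}; box has {2,3,4,6} → only 5 remains.
(6,2) = 1: row 6 has {4,5}; col 2 has {2,3,4,5,6}; box has {2,3,4,5,6} → only 1 remains.
(6,5) = 2: row 6 has {1,4,5}; col 5 has {3,4,5,6}; box has {1,5} → only 2 remains.
(6,6) = 3: row 6 has {1,2,4,5}; col 6 has {1,4,5,6}; box has {1,2,5} → only 3 remains.
(1,4) = 3: row 1 has {1,4,5,6}; col 4 has {2}; box has {4,5,6} → only 3 remains.
(1,6) = 2: row 1 has {1,3,4,5,6}; col 6 has {1,3,4,5,6}; box has {3,4,5,6} → only 2 remains.
(2,4) = 1: row 2 has {2,3,4,5,6}; col 4 has {2,3}; box has {2,3,4,5,6} → only 1 remains.
(4,4) = 5: row 4 has {2,3,4,6}; col 4 has {1,2,3}; box has {2,3,4,6} → only 5 remains.
(4,5) = 1: row 4 has {2,3,4,5,6}; col 5 has {2,3,4,5,6}; box has {2,3,4,5,6} → only 1 remains.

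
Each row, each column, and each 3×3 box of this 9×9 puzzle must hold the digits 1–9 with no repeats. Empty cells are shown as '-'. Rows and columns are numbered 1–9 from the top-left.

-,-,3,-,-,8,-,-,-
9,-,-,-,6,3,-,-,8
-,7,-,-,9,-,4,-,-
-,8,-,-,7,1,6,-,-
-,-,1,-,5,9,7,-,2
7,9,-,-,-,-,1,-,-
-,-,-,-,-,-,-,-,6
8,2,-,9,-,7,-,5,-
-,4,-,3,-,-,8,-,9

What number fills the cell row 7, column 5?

row 8, column 3 = 6: row 8 has {2,5,7,8,9}; col 3 has {1,3}; box has {2,4,8} → only 6 remains.
row 8, column 7 = 3: row 8 has {2,5,6,7,8,9}; col 7 has {1,4,6,7,8}; box has {5,6,8,9} → only 3 remains.
row 7, column 7 = 2: row 7 has {6}; col 7 has {1,3,4,6,7,8}; box has {3,5,6,8,9} → only 2 remains.
row 2, column 7 = 5: row 2 has {3,6,8,9}; col 7 has {1,2,3,4,6,7,8}; box has {4,8} → only 5 remains.
row 1, column 7 = 9: row 1 has {3,8}; col 7 has {1,2,3,4,5,6,7,8}; box has {4,5,8} → only 9 remains.
row 2, column 2 = 1: row 2 has {3,5,6,8,9}; col 2 has {2,4,7,8,9}; box has {3,7,9} → only 1 remains.
row 3, column 3 = 8: in row 3, 8 can only go here (every other open cell in that row sees an 8).
row 4, column 8 = 9: in row 4, 9 can only go here (every other open cell in that row sees a 9).
row 7, column 3 = 9: in row 7, 9 can only go here (every other open cell in that row sees a 9).
row 7, column 8 = 7: in row 7, 7 can only go here (every other open cell in that row sees a 7).
row 2, column 8 = 2: row 2 has {1,3,5,6,8,9}; col 8 has {5,7,9}; box has {4,5,8,9} → only 2 remains.
row 9, column 8 = 1: row 9 has {3,4,8,9}; col 8 has {2,5,7,9}; box has {2,3,5,6,7,8,9} → only 1 remains.
row 1, column 8 = 6: row 1 has {3,8,9}; col 8 has {1,2,5,7,9}; box has {2,4,5,8,9} → only 6 remains.
row 2, column 3 = 4: row 2 has {1,2,3,5,6,8,9}; col 3 has {1,3,6,8,9}; box has {1,3,7,8,9} → only 4 remains.
row 2, column 4 = 7: row 2 has {1,2,3,4,5,6,8,9}; col 4 has {3,9}; box has {3,6,8,9} → only 7 remains.
row 3, column 8 = 3: row 3 has {4,7,8,9}; col 8 has {1,2,5,6,7,9}; box has {2,4,5,6,8,9} → only 3 remains.
row 3, column 9 = 1: row 3 has {3,4,7,8,9}; col 9 has {2,6,8,9}; box has {2,3,4,5,6,8,9} → only 1 remains.
row 8, column 9 = 4: row 8 has {2,3,5,6,7,8,9}; col 9 has {1,2,6,8,9}; box has {1,2,3,5,6,7,8,9} → only 4 remains.
row 9, column 1 = 5: row 9 has {1,3,4,8,9}; col 1 has {7,8,9}; box has {2,4,6,8,9} → only 5 remains.
row 9, column 3 = 7: row 9 has {1,3,4,5,8,9}; col 3 has {1,3,4,6,8,9}; box has {2,4,5,6,8,9} → only 7 remains.
row 9, column 5 = 2: row 9 has {1,3,4,5,7,8,9}; col 5 has {5,6,7,9}; box has {3,7,9} → only 2 remains.
row 9, column 6 = 6: row 9 has {1,2,3,4,5,7,8,9}; col 6 has {1,3,7,8,9}; box has {2,3,7,9} → only 6 remains.
row 1, column 1 = 2: row 1 has {3,6,8,9}; col 1 has {5,7,8,9}; box has {1,3,4,7,8,9} → only 2 remains.
row 1, column 2 = 5: row 1 has {2,3,6,8,9}; col 2 has {1,2,4,7,8,9}; box has {1,2,3,4,7,8,9} → only 5 remains.
row 1, column 9 = 7: row 1 has {2,3,5,6,8,9}; col 9 has {1,2,4,6,8,9}; box has {1,2,3,4,5,6,8,9} → only 7 remains.
row 3, column 1 = 6: row 3 has {1,3,4,7,8,9}; col 1 has {2,5,7,8,9}; box has {1,2,3,4,5,7,8,9} → only 6 remains.
row 7, column 2 = 3: row 7 has {2,6,7,9}; col 2 has {1,2,4,5,7,8,9}; box has {2,4,5,6,7,8,9} → only 3 remains.
row 8, column 5 = 1: row 8 has {2,3,4,5,6,7,8,9}; col 5 has {2,5,6,7,9}; box has {2,3,6,7,9} → only 1 remains.
row 1, column 5 = 4: row 1 has {2,3,5,6,7,8,9}; col 5 has {1,2,5,6,7,9}; box has {3,6,7,8,9} → only 4 remains.
row 5, column 2 = 6: row 5 has {1,2,5,7,9}; col 2 has {1,2,3,4,5,7,8,9}; box has {1,7,8,9} → only 6 remains.
row 7, column 1 = 1: row 7 has {2,3,6,7,9}; col 1 has {2,5,6,7,8,9}; box has {2,3,4,5,6,7,8,9} → only 1 remains.
row 7, column 5 = 8: row 7 has {1,2,3,6,7,9}; col 5 has {1,2,4,5,6,7,9}; box has {1,2,3,6,7,9} → only 8 remains.

8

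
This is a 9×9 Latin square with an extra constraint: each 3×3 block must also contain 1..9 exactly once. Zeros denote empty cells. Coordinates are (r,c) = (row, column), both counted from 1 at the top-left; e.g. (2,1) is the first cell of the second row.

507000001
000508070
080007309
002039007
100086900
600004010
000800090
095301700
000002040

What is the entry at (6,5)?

(1,6) = 3: row 1 has {1,5,7}; col 6 has {1,2,4,6,7,8,9}; box has {5,7,8} → only 3 remains.
(4,4) = 1: row 4 has {2,3,7,9}; col 4 has {3,5,8}; box has {3,4,6,8,9} → only 1 remains.
(7,6) = 5: row 7 has {8,9}; col 6 has {1,2,3,4,6,7,8,9}; box has {1,2,3,8} → only 5 remains.
(3,8) = 5: in row 3, 5 can only go here (every other open cell in that row sees a 5).
(6,3) = 9: in row 6, 9 can only go here (every other open cell in that row sees a 9).
(2,1) = 9: in column 1, 9 can only go here (every other open cell in that column sees a 9).
(9,3) = 8: in column 3, 8 can only go here (every other open cell in that column sees an 8).
(4,1) = 8: in column 1, 8 can only go here (every other open cell in that column sees an 8).
(4,8) = 6: row 4 has {1,2,3,7,8,9}; col 8 has {1,4,5,7,9}; box has {1,7,9} → only 6 remains.
(6,5) = 5: in column 5, 5 can only go here (every other open cell in that column sees a 5).

5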